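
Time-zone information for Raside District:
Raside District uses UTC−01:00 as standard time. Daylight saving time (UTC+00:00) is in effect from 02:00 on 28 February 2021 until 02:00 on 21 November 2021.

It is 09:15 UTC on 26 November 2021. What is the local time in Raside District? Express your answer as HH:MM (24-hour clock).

08:15

At the standard offset (UTC−01:00), 09:15 UTC − 1h = 08:15 Raside District standard time.
The standard-time date in Raside District, 26 November 2021, is outside the daylight-saving period (28 February – 21 November), so Raside District is on standard time, UTC−01:00.
09:15 UTC − 1h = 08:15 local.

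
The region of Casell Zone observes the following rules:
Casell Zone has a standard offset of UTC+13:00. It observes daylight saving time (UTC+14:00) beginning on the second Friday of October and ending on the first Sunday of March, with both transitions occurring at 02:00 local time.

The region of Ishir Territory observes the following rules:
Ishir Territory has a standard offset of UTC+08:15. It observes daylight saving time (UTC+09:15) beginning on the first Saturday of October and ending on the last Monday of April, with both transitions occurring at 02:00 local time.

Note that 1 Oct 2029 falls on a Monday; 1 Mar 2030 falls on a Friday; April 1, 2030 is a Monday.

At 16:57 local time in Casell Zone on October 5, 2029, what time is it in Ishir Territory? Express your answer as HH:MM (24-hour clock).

1 October 2029 is a Monday, so the first Friday is October 5 and the second is October 12.
1 March 2030 is a Friday, so the first Sunday is March 3.
Daylight saving runs 12 October 2029 – 3 March 2030; October 5, 2029 is outside that window, so Casell Zone is on standard time at UTC+13:00.
16:57 Casell Zone − 13h = 03:57 UTC.
1 October 2029 is a Monday, so the first Saturday is October 6.
1 April 2030 is a Monday, so Mondays fall on 1, 8, 15, 22, 29; the last is April 29.
At the standard offset (UTC+08:15), 03:57 UTC + 8h15m = 12:12 Ishir Territory standard time.
The standard-time date in Ishir Territory, October 5, 2029, is outside the daylight-saving period (6 October 2029 – 29 April 2030), so Ishir Territory is on standard time, UTC+08:15.
03:57 UTC + 8h15m = 12:12 Ishir Territory.

12:12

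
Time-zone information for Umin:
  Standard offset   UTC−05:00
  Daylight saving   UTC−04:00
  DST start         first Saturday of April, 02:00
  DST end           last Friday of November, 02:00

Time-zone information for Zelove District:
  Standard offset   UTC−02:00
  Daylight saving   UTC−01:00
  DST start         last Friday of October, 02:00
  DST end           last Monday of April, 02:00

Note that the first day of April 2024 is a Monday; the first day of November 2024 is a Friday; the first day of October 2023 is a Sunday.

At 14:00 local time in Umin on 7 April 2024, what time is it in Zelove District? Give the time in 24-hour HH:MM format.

1 April 2024 is a Monday, so the first Saturday is April 6.
1 November 2024 is a Friday, so Fridays fall on 1, 8, 15, 22, 29; the last is November 29.
7 April 2024 lies within the daylight-saving period (6 April – 29 November), so Umin is on daylight time, UTC−04:00.
14:00 Umin + 4h = 18:00 UTC.
1 October 2023 is a Sunday, so Fridays fall on 6, 13, 20, 27; the last is October 27.
1 April 2024 is a Monday, so Mondays fall on 1, 8, 15, 22, 29; the last is April 29.
At the standard offset (UTC−02:00), 18:00 UTC − 2h = 16:00 Zelove District standard time.
Daylight saving runs 27 October 2023 – 29 April 2024; the standard-time date in Zelove District, 7 April 2024, is inside that window, so Zelove District is at UTC−01:00.
18:00 UTC − 1h = 17:00 Zelove District.

17:00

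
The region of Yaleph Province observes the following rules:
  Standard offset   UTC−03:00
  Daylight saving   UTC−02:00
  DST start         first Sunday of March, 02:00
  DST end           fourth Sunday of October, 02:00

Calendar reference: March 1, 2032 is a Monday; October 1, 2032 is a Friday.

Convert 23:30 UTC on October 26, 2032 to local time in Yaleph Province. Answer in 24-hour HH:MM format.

1 March 2032 is a Monday, so the first Sunday is March 7.
1 October 2032 is a Friday, so the first Sunday is October 3 and the fourth is October 24.
At the standard offset (UTC−03:00), 23:30 UTC − 3h = 20:30 Yaleph Province standard time.
Daylight saving runs 7 March – 24 October; the standard-time date in Yaleph Province, October 26, 2032, is outside that window, so Yaleph Province is on standard time at UTC−03:00.
23:30 UTC − 3h = 20:30 local.

20:30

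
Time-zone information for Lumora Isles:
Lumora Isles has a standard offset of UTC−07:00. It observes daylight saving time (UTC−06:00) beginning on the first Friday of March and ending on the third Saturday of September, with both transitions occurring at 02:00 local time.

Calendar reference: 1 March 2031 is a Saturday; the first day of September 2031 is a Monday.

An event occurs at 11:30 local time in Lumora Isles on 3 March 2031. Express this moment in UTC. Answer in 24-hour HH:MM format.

18:30

1 March 2031 is a Saturday, so the first Friday is March 7.
1 September 2031 is a Monday, so the first Saturday is September 6 and the third is September 20.
3 March 2031 does not fall between 7 March and 20 September, so daylight saving is not in effect and Lumora Isles is at UTC−07:00.
11:30 local + 7h = 18:30 UTC.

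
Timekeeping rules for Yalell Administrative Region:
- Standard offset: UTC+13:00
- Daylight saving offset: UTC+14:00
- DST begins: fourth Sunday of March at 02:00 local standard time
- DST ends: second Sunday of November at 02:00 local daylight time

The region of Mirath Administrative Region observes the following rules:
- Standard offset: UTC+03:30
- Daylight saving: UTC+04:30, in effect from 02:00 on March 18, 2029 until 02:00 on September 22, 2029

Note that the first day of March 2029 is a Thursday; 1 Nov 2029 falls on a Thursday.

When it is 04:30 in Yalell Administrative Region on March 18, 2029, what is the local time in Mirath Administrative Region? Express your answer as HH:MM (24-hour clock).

19:00

1 March 2029 is a Thursday, so the first Sunday is March 4 and the fourth is March 25.
1 November 2029 is a Thursday, so the first Sunday is November 4 and the second is November 11.
March 18, 2029 is outside the daylight-saving period (25 March – 11 November), so Yalell Administrative Region is on standard time, UTC+13:00.
04:30 Yalell Administrative Region − 13h = 15:30 UTC (rolling into the previous day, 17 March 2029).
At the standard offset (UTC+03:30), 15:30 UTC + 3h30m = 19:00 Mirath Administrative Region standard time.
Daylight saving runs 18 March – 22 September; the standard-time date in Mirath Administrative Region, March 17, 2029, is outside that window, so Mirath Administrative Region is on standard time at UTC+03:30.
15:30 UTC + 3h30m = 19:00 Mirath Administrative Region.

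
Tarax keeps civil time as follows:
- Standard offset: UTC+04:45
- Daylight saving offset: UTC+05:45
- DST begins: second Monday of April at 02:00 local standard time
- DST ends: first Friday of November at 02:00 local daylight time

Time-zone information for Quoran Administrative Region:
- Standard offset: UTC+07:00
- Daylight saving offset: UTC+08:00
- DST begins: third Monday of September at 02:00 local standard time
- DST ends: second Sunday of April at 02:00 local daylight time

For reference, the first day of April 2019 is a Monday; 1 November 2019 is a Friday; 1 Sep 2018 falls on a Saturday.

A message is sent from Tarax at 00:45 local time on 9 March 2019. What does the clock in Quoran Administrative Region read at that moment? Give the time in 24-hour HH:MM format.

04:00

1 April 2019 is a Monday, so the first Monday is April 1 and the second is April 8.
1 November 2019 is a Friday, so the first Friday is November 1.
Daylight saving runs 8 April – 1 November; 9 March 2019 is outside that window, so Tarax is on standard time at UTC+04:45.
00:45 Tarax − 4h45m = 20:00 UTC (rolling into the previous day, 8 March 2019).
1 September 2018 is a Saturday, so the first Monday is September 3 and the third is September 17.
1 April 2019 is a Monday, so the first Sunday is April 7 and the second is April 14.
At the standard offset (UTC+07:00), 20:00 UTC + 7h = 03:00 Quoran Administrative Region standard time (rolling into the next day, 9 March 2019).
Daylight saving runs 17 September 2018 – 14 April 2019; the standard-time date in Quoran Administrative Region, 9 March 2019, is inside that window, so Quoran Administrative Region is at UTC+08:00.
20:00 UTC + 8h = 04:00 Quoran Administrative Region (rolling into the next day, 9 March 2019).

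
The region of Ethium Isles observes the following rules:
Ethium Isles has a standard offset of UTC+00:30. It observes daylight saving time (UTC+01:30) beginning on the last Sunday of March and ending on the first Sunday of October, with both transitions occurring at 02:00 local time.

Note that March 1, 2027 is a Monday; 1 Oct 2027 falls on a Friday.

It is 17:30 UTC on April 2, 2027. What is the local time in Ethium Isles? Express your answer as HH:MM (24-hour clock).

1 March 2027 is a Monday, so Sundays fall on 7, 14, 21, 28; the last is March 28.
1 October 2027 is a Friday, so the first Sunday is October 3.
At the standard offset (UTC+00:30), 17:30 UTC + 0h30m = 18:00 Ethium Isles standard time.
Daylight saving runs 28 March – 3 October; the standard-time date in Ethium Isles, April 2, 2027, is inside that window, so Ethium Isles is at UTC+01:30.
17:30 UTC + 1h30m = 19:00 local.

19:00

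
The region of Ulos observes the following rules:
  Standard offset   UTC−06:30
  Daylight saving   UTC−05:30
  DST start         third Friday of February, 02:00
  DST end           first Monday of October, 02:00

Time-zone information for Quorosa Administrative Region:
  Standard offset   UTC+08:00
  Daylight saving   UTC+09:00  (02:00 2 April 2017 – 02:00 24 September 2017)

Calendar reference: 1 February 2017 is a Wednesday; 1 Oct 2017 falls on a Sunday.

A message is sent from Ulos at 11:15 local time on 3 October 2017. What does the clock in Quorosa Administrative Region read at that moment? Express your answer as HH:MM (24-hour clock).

1 February 2017 is a Wednesday, so the first Friday is February 3 and the third is February 17.
1 October 2017 is a Sunday, so the first Monday is October 2.
3 October 2017 does not fall between 17 February and 2 October, so daylight saving is not in effect and Ulos is at UTC−06:30.
11:15 Ulos + 6h30m = 17:45 UTC.
At the standard offset (UTC+08:00), 17:45 UTC + 8h = 01:45 Quorosa Administrative Region standard time (rolling into the next day, 4 October 2017).
The standard-time date in Quorosa Administrative Region, 4 October 2017, is outside the daylight-saving period (2 April – 24 September), so Quorosa Administrative Region is on standard time, UTC+08:00.
17:45 UTC + 8h = 01:45 Quorosa Administrative Region (rolling into the next day, 4 October 2017).

01:45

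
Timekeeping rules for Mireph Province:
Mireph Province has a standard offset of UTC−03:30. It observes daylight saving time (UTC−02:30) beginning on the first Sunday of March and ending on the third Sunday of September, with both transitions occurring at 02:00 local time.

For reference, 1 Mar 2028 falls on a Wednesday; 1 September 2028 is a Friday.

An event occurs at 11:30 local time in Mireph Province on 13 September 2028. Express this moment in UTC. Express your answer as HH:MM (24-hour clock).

14:00

1 March 2028 is a Wednesday, so the first Sunday is March 5.
1 September 2028 is a Friday, so the first Sunday is September 3 and the third is September 17.
Daylight saving runs 5 March – 17 September; 13 September 2028 is inside that window, so Mireph Province is at UTC−02:30.
11:30 local + 2h30m = 14:00 UTC.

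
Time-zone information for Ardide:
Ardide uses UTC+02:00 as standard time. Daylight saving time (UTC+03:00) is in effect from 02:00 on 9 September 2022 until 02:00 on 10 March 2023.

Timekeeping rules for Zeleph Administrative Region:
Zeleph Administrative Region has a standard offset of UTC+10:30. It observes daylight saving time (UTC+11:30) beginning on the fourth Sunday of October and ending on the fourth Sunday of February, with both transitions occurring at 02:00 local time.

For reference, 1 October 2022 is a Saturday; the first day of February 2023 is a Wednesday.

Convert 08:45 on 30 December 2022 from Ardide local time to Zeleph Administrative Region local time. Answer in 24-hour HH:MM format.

17:15

Daylight saving runs 9 September 2022 – 10 March 2023; 30 December 2022 is inside that window, so Ardide is at UTC+03:00.
08:45 Ardide − 3h = 05:45 UTC.
1 October 2022 is a Saturday, so the first Sunday is October 2 and the fourth is October 23.
1 February 2023 is a Wednesday, so the first Sunday is February 5 and the fourth is February 26.
At the standard offset (UTC+10:30), 05:45 UTC + 10h30m = 16:15 Zeleph Administrative Region standard time.
Daylight saving runs 23 October 2022 – 26 February 2023; the standard-time date in Zeleph Administrative Region, 30 December 2022, is inside that window, so Zeleph Administrative Region is at UTC+11:30.
05:45 UTC + 11h30m = 17:15 Zeleph Administrative Region.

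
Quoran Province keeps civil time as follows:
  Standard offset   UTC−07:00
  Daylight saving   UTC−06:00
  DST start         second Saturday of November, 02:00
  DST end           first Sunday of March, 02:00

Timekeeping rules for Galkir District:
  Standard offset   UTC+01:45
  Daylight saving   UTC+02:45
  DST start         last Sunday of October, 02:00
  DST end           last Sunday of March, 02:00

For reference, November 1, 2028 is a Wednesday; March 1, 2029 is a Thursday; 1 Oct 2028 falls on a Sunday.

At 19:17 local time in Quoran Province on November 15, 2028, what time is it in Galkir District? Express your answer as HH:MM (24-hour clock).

04:02

1 November 2028 is a Wednesday, so the first Saturday is November 4 and the second is November 11.
1 March 2029 is a Thursday, so the first Sunday is March 4.
November 15, 2028 falls between 11 November 2028 and 4 March 2029, so daylight saving is in effect and Quoran Province is at UTC−06:00.
19:17 Quoran Province + 6h = 01:17 UTC (rolling into the next day, 16 November 2028).
1 October 2028 is a Sunday, so Sundays fall on 1, 8, 15, 22, 29; the last is October 29.
1 March 2029 is a Thursday, so Sundays fall on 4, 11, 18, 25; the last is March 25.
At the standard offset (UTC+01:45), 01:17 UTC + 1h45m = 03:02 Galkir District standard time.
The standard-time date in Galkir District, November 16, 2028, falls between 29 October 2028 and 25 March 2029, so daylight saving is in effect and Galkir District is at UTC+02:45.
01:17 UTC + 2h45m = 04:02 Galkir District.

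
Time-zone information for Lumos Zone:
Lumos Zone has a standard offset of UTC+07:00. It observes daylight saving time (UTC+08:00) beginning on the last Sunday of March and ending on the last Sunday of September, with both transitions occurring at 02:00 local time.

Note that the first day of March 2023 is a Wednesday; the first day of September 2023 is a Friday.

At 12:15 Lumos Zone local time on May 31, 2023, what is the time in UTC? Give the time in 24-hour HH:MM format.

04:15

1 March 2023 is a Wednesday, so Sundays fall on 5, 12, 19, 26; the last is March 26.
1 September 2023 is a Friday, so Sundays fall on 3, 10, 17, 24; the last is September 24.
May 31, 2023 falls between 26 March and 24 September, so daylight saving is in effect and Lumos Zone is at UTC+08:00.
12:15 local − 8h = 04:15 UTC.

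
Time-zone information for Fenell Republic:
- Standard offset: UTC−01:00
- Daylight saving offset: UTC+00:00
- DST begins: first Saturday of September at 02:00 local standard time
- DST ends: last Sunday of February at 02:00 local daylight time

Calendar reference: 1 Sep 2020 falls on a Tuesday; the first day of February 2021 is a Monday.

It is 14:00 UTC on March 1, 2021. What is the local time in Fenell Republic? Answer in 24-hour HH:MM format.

1 September 2020 is a Tuesday, so the first Saturday is September 5.
1 February 2021 is a Monday, so Sundays fall on 7, 14, 21, 28; the last is February 28.
At the standard offset (UTC−01:00), 14:00 UTC − 1h = 13:00 Fenell Republic standard time.
The standard-time date in Fenell Republic, March 1, 2021, does not fall between 5 September 2020 and 28 February 2021, so daylight saving is not in effect and Fenell Republic is at UTC−01:00.
14:00 UTC − 1h = 13:00 local.

13:00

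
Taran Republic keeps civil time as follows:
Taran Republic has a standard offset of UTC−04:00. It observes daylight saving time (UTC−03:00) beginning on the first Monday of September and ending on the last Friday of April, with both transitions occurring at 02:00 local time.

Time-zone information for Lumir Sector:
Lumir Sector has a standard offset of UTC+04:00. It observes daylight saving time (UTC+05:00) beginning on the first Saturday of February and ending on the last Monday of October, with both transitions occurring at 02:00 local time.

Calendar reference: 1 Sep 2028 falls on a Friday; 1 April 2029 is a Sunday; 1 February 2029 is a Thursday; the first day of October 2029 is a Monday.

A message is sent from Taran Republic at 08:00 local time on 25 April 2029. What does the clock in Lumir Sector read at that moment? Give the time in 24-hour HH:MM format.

1 September 2028 is a Friday, so the first Monday is September 4.
1 April 2029 is a Sunday, so Fridays fall on 6, 13, 20, 27; the last is April 27.
Daylight saving runs 4 September 2028 – 27 April 2029; 25 April 2029 is inside that window, so Taran Republic is at UTC−03:00.
08:00 Taran Republic + 3h = 11:00 UTC.
1 February 2029 is a Thursday, so the first Saturday is February 3.
1 October 2029 is a Monday, so Mondays fall on 1, 8, 15, 22, 29; the last is October 29.
At the standard offset (UTC+04:00), 11:00 UTC + 4h = 15:00 Lumir Sector standard time.
Daylight saving runs 3 February – 29 October; the standard-time date in Lumir Sector, 25 April 2029, is inside that window, so Lumir Sector is at UTC+05:00.
11:00 UTC + 5h = 16:00 Lumir Sector.

16:00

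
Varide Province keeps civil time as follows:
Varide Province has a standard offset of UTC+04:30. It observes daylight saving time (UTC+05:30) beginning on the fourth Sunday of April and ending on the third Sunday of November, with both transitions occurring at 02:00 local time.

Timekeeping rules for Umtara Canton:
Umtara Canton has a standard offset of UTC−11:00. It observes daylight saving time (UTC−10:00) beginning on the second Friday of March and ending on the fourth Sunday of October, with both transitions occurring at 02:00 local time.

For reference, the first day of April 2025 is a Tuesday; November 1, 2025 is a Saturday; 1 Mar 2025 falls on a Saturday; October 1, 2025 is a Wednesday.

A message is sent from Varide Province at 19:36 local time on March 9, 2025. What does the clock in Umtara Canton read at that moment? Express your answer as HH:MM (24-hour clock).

04:06

1 April 2025 is a Tuesday, so the first Sunday is April 6 and the fourth is April 27.
1 November 2025 is a Saturday, so the first Sunday is November 2 and the third is November 16.
March 9, 2025 does not fall between 27 April and 16 November, so daylight saving is not in effect and Varide Province is at UTC+04:30.
19:36 Varide Province − 4h30m = 15:06 UTC.
1 March 2025 is a Saturday, so the first Friday is March 7 and the second is March 14.
1 October 2025 is a Wednesday, so the first Sunday is October 5 and the fourth is October 26.
At the standard offset (UTC−11:00), 15:06 UTC − 11h = 04:06 Umtara Canton standard time.
The standard-time date in Umtara Canton, March 9, 2025, does not fall between 14 March and 26 October, so daylight saving is not in effect and Umtara Canton is at UTC−11:00.
15:06 UTC − 11h = 04:06 Umtara Canton.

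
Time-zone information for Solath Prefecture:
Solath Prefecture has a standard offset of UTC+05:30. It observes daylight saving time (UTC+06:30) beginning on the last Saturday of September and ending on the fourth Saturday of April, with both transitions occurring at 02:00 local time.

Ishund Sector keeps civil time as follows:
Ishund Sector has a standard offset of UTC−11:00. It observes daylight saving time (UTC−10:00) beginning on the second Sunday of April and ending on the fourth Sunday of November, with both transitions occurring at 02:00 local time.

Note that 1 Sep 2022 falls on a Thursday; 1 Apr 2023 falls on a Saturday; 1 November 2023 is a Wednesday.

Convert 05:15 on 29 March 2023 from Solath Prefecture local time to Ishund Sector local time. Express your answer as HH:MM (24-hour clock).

11:45

1 September 2022 is a Thursday, so Saturdays fall on 3, 10, 17, 24; the last is September 24.
1 April 2023 is a Saturday, so the first Saturday is April 1 and the fourth is April 22.
Daylight saving runs 24 September 2022 – 22 April 2023; 29 March 2023 is inside that window, so Solath Prefecture is at UTC+06:30.
05:15 Solath Prefecture − 6h30m = 22:45 UTC (rolling into the previous day, 28 March 2023).
1 April 2023 is a Saturday, so the first Sunday is April 2 and the second is April 9.
1 November 2023 is a Wednesday, so the first Sunday is November 5 and the fourth is November 26.
At the standard offset (UTC−11:00), 22:45 UTC − 11h = 11:45 Ishund Sector standard time.
The standard-time date in Ishund Sector, 28 March 2023, is outside the daylight-saving period (9 April – 26 November), so Ishund Sector is on standard time, UTC−11:00.
22:45 UTC − 11h = 11:45 Ishund Sector.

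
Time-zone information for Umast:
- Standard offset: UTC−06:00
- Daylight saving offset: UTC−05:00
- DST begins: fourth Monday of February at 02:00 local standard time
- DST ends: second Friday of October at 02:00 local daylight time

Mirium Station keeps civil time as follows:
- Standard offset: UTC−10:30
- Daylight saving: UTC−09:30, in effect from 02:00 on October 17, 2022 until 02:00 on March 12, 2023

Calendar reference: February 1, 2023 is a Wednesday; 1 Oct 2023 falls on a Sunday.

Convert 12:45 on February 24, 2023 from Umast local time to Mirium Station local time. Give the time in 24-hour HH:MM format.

09:15

1 February 2023 is a Wednesday, so the first Monday is February 6 and the fourth is February 27.
1 October 2023 is a Sunday, so the first Friday is October 6 and the second is October 13.
February 24, 2023 does not fall between 27 February and 13 October, so daylight saving is not in effect and Umast is at UTC−06:00.
12:45 Umast + 6h = 18:45 UTC.
At the standard offset (UTC−10:30), 18:45 UTC − 10h30m = 08:15 Mirium Station standard time.
The standard-time date in Mirium Station, February 24, 2023, falls between 17 October 2022 and 12 March 2023, so daylight saving is in effect and Mirium Station is at UTC−09:30.
18:45 UTC − 9h30m = 09:15 Mirium Station.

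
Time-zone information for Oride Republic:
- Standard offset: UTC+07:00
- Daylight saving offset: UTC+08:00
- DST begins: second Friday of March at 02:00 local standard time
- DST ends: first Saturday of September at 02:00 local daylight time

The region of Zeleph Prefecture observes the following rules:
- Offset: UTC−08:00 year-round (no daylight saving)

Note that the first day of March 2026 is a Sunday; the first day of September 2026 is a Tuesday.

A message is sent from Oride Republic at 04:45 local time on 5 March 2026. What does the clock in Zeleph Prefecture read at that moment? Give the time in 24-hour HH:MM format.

1 March 2026 is a Sunday, so the first Friday is March 6 and the second is March 13.
1 September 2026 is a Tuesday, so the first Saturday is September 5.
Daylight saving runs 13 March – 5 September; 5 March 2026 is outside that window, so Oride Republic is on standard time at UTC+07:00.
04:45 Oride Republic − 7h = 21:45 UTC (rolling into the previous day, 4 March 2026).
Zeleph Prefecture stays on UTC−08:00 all year.
21:45 UTC − 8h = 13:45 Zeleph Prefecture.

13:45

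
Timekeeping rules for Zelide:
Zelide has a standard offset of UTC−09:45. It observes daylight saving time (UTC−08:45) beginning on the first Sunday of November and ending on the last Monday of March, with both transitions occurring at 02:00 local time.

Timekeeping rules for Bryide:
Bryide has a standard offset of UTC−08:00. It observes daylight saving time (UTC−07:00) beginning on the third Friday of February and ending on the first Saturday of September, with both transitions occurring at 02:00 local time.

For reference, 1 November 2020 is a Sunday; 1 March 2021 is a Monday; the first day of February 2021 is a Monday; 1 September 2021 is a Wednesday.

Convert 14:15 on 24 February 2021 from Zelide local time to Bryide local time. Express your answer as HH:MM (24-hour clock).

1 November 2020 is a Sunday, so the first Sunday is November 1.
1 March 2021 is a Monday, so Mondays fall on 1, 8, 15, 22, 29; the last is March 29.
24 February 2021 lies within the daylight-saving period (1 November 2020 – 29 March 2021), so Zelide is on daylight time, UTC−08:45.
14:15 Zelide + 8h45m = 23:00 UTC.
1 February 2021 is a Monday, so the first Friday is February 5 and the third is February 19.
1 September 2021 is a Wednesday, so the first Saturday is September 4.
At the standard offset (UTC−08:00), 23:00 UTC − 8h = 15:00 Bryide standard time.
The standard-time date in Bryide, 24 February 2021, falls between 19 February and 4 September, so daylight saving is in effect and Bryide is at UTC−07:00.
23:00 UTC − 7h = 16:00 Bryide.

16:00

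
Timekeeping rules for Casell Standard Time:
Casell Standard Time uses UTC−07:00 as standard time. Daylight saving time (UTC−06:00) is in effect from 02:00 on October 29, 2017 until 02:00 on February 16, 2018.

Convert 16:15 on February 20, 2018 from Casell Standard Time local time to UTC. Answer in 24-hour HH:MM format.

Daylight saving runs 29 October 2017 – 16 February 2018; February 20, 2018 is outside that window, so Casell Standard Time is on standard time at UTC−07:00.
16:15 local + 7h = 23:15 UTC.

23:15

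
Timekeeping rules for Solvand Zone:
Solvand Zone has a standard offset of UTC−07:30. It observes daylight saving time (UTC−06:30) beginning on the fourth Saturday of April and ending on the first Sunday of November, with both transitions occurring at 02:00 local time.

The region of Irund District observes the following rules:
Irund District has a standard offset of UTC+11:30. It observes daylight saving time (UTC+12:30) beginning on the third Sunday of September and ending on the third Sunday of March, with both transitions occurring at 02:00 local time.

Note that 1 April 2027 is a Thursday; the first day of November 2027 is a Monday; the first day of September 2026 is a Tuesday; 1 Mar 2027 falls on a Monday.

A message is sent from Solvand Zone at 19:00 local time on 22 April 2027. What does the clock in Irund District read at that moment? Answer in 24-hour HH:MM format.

14:00

1 April 2027 is a Thursday, so the first Saturday is April 3 and the fourth is April 24.
1 November 2027 is a Monday, so the first Sunday is November 7.
Daylight saving runs 24 April – 7 November; 22 April 2027 is outside that window, so Solvand Zone is on standard time at UTC−07:30.
19:00 Solvand Zone + 7h30m = 02:30 UTC (rolling into the next day, 23 April 2027).
1 September 2026 is a Tuesday, so the first Sunday is September 6 and the third is September 20.
1 March 2027 is a Monday, so the first Sunday is March 7 and the third is March 21.
At the standard offset (UTC+11:30), 02:30 UTC + 11h30m = 14:00 Irund District standard time.
Daylight saving runs 20 September 2026 – 21 March 2027; the standard-time date in Irund District, 23 April 2027, is outside that window, so Irund District is on standard time at UTC+11:30.
02:30 UTC + 11h30m = 14:00 Irund District.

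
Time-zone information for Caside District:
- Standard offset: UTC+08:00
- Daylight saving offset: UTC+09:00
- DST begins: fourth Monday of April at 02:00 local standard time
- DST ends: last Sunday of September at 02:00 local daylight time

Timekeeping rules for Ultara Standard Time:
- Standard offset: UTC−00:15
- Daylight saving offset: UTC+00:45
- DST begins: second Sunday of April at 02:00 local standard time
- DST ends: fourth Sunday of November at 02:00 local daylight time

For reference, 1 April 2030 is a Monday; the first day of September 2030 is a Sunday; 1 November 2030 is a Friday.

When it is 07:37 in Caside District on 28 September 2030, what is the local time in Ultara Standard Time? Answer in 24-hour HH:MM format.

1 April 2030 is a Monday, so the first Monday is April 1 and the fourth is April 22.
1 September 2030 is a Sunday, so Sundays fall on 1, 8, 15, 22, 29; the last is September 29.
28 September 2030 lies within the daylight-saving period (22 April – 29 September), so Caside District is on daylight time, UTC+09:00.
07:37 Caside District − 9h = 22:37 UTC (rolling into the previous day, 27 September 2030).
1 April 2030 is a Monday, so the first Sunday is April 7 and the second is April 14.
1 November 2030 is a Friday, so the first Sunday is November 3 and the fourth is November 24.
At the standard offset (UTC−00:15), 22:37 UTC − 0h15m = 22:22 Ultara Standard Time standard time.
The standard-time date in Ultara Standard Time, 27 September 2030, falls between 14 April and 24 November, so daylight saving is in effect and Ultara Standard Time is at UTC+00:45.
22:37 UTC + 0h45m = 23:22 Ultara Standard Time.

23:22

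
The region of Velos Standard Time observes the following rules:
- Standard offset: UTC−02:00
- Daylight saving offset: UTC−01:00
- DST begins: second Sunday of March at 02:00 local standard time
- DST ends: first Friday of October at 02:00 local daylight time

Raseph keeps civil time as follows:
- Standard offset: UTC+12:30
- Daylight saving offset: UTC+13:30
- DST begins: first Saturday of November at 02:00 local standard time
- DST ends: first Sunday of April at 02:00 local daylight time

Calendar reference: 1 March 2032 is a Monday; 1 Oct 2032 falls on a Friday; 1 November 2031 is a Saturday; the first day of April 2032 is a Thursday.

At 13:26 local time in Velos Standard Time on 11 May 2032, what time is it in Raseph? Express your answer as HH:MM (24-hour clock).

02:56

1 March 2032 is a Monday, so the first Sunday is March 7 and the second is March 14.
1 October 2032 is a Friday, so the first Friday is October 1.
11 May 2032 falls between 14 March and 1 October, so daylight saving is in effect and Velos Standard Time is at UTC−01:00.
13:26 Velos Standard Time + 1h = 14:26 UTC.
1 November 2031 is a Saturday, so the first Saturday is November 1.
1 April 2032 is a Thursday, so the first Sunday is April 4.
At the standard offset (UTC+12:30), 14:26 UTC + 12h30m = 02:56 Raseph standard time (rolling into the next day, 12 May 2032).
The standard-time date in Raseph, 12 May 2032, is outside the daylight-saving period (1 November 2031 – 4 April 2032), so Raseph is on standard time, UTC+12:30.
14:26 UTC + 12h30m = 02:56 Raseph (rolling into the next day, 12 May 2032).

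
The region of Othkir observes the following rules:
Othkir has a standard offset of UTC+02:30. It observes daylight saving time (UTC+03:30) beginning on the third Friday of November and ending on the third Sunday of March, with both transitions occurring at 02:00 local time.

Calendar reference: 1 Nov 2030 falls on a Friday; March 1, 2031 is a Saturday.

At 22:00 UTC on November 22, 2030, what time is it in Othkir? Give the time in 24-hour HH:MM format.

1 November 2030 is a Friday, so the first Friday is November 1 and the third is November 15.
1 March 2031 is a Saturday, so the first Sunday is March 2 and the third is March 16.
At the standard offset (UTC+02:30), 22:00 UTC + 2h30m = 00:30 Othkir standard time (rolling into the next day, 23 November 2030).
The standard-time date in Othkir, November 23, 2030, lies within the daylight-saving period (15 November 2030 – 16 March 2031), so Othkir is on daylight time, UTC+03:30.
22:00 UTC + 3h30m = 01:30 local (rolling into the next day, 23 November 2030).

01:30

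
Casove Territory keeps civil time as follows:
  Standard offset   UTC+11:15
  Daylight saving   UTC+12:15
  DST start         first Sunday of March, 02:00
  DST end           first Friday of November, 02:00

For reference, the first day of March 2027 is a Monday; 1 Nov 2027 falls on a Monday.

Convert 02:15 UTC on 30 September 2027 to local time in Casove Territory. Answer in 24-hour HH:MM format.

14:30

1 March 2027 is a Monday, so the first Sunday is March 7.
1 November 2027 is a Monday, so the first Friday is November 5.
At the standard offset (UTC+11:15), 02:15 UTC + 11h15m = 13:30 Casove Territory standard time.
The standard-time date in Casove Territory, 30 September 2027, falls between 7 March and 5 November, so daylight saving is in effect and Casove Territory is at UTC+12:15.
02:15 UTC + 12h15m = 14:30 local.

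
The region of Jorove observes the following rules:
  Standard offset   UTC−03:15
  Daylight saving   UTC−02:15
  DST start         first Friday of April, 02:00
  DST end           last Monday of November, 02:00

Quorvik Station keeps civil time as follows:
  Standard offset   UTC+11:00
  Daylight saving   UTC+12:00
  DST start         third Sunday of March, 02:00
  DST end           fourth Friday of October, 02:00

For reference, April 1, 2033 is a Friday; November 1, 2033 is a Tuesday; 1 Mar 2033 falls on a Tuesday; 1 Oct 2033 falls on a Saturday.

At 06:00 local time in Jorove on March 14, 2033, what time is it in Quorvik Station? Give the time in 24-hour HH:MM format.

1 April 2033 is a Friday, so the first Friday is April 1.
1 November 2033 is a Tuesday, so Mondays fall on 7, 14, 21, 28; the last is November 28.
March 14, 2033 does not fall between 1 April and 28 November, so daylight saving is not in effect and Jorove is at UTC−03:15.
06:00 Jorove + 3h15m = 09:15 UTC.
1 March 2033 is a Tuesday, so the first Sunday is March 6 and the third is March 20.
1 October 2033 is a Saturday, so the first Friday is October 7 and the fourth is October 28.
At the standard offset (UTC+11:00), 09:15 UTC + 11h = 20:15 Quorvik Station standard time.
The standard-time date in Quorvik Station, March 14, 2033, is outside the daylight-saving period (20 March – 28 October), so Quorvik Station is on standard time, UTC+11:00.
09:15 UTC + 11h = 20:15 Quorvik Station.

20:15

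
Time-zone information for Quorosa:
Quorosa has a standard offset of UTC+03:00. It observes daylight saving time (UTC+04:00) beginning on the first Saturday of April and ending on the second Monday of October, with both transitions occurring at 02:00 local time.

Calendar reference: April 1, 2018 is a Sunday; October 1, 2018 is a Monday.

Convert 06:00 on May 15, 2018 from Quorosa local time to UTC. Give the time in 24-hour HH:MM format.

1 April 2018 is a Sunday, so the first Saturday is April 7.
1 October 2018 is a Monday, so the first Monday is October 1 and the second is October 8.
Daylight saving runs 7 April – 8 October; May 15, 2018 is inside that window, so Quorosa is at UTC+04:00.
06:00 local − 4h = 02:00 UTC.

02:00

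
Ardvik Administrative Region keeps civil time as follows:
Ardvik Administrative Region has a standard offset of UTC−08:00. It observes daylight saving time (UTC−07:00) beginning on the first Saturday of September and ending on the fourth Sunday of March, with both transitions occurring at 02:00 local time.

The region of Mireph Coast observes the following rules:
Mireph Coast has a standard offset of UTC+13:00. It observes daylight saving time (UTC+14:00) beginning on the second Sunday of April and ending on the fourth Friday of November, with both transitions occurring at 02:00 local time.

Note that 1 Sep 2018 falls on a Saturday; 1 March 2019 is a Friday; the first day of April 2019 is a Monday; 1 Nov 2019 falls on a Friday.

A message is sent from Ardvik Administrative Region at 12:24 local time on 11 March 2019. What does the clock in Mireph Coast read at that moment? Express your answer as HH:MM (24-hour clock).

1 September 2018 is a Saturday, so the first Saturday is September 1.
1 March 2019 is a Friday, so the first Sunday is March 3 and the fourth is March 24.
Daylight saving runs 1 September 2018 – 24 March 2019; 11 March 2019 is inside that window, so Ardvik Administrative Region is at UTC−07:00.
12:24 Ardvik Administrative Region + 7h = 19:24 UTC.
1 April 2019 is a Monday, so the first Sunday is April 7 and the second is April 14.
1 November 2019 is a Friday, so the first Friday is November 1 and the fourth is November 22.
At the standard offset (UTC+13:00), 19:24 UTC + 13h = 08:24 Mireph Coast standard time (rolling into the next day, 12 March 2019).
The standard-time date in Mireph Coast, 12 March 2019, is outside the daylight-saving period (14 April – 22 November), so Mireph Coast is on standard time, UTC+13:00.
19:24 UTC + 13h = 08:24 Mireph Coast (rolling into the next day, 12 March 2019).

08:24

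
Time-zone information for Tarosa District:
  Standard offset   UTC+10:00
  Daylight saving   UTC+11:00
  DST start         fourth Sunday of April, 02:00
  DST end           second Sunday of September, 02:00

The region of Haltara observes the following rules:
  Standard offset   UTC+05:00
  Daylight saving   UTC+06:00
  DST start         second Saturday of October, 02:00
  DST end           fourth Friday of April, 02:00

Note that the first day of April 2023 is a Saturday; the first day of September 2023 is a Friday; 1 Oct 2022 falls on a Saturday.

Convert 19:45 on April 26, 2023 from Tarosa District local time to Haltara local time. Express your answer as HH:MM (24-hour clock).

14:45

1 April 2023 is a Saturday, so the first Sunday is April 2 and the fourth is April 23.
1 September 2023 is a Friday, so the first Sunday is September 3 and the second is September 10.
Daylight saving runs 23 April – 10 September; April 26, 2023 is inside that window, so Tarosa District is at UTC+11:00.
19:45 Tarosa District − 11h = 08:45 UTC.
1 October 2022 is a Saturday, so the first Saturday is October 1 and the second is October 8.
1 April 2023 is a Saturday, so the first Friday is April 7 and the fourth is April 28.
At the standard offset (UTC+05:00), 08:45 UTC + 5h = 13:45 Haltara standard time.
Daylight saving runs 8 October 2022 – 28 April 2023; the standard-time date in Haltara, April 26, 2023, is inside that window, so Haltara is at UTC+06:00.
08:45 UTC + 6h = 14:45 Haltara.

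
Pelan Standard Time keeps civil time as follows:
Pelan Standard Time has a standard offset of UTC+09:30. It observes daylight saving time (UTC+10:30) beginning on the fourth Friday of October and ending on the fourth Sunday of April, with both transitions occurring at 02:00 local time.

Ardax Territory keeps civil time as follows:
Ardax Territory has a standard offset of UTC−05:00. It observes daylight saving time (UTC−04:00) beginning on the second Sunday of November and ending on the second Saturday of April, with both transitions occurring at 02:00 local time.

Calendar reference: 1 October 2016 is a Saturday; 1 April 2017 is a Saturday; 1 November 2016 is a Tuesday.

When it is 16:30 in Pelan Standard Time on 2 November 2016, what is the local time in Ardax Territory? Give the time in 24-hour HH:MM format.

01:00

1 October 2016 is a Saturday, so the first Friday is October 7 and the fourth is October 28.
1 April 2017 is a Saturday, so the first Sunday is April 2 and the fourth is April 23.
Daylight saving runs 28 October 2016 – 23 April 2017; 2 November 2016 is inside that window, so Pelan Standard Time is at UTC+10:30.
16:30 Pelan Standard Time − 10h30m = 06:00 UTC.
1 November 2016 is a Tuesday, so the first Sunday is November 6 and the second is November 13.
1 April 2017 is a Saturday, so the first Saturday is April 1 and the second is April 8.
At the standard offset (UTC−05:00), 06:00 UTC − 5h = 01:00 Ardax Territory standard time.
Daylight saving runs 13 November 2016 – 8 April 2017; the standard-time date in Ardax Territory, 2 November 2016, is outside that window, so Ardax Territory is on standard time at UTC−05:00.
06:00 UTC − 5h = 01:00 Ardax Territory.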